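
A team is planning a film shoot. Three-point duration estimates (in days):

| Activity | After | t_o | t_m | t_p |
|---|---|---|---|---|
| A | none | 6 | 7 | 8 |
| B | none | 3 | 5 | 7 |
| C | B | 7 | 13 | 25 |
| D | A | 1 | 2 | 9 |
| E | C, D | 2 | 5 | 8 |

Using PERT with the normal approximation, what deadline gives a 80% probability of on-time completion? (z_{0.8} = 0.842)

26.7 days

te_A = (6 + 4·7 + 8)/6 = 42/6 = 7; σ²_A = ((8−6)/6)² = 0.111
te_B = (3 + 4·5 + 7)/6 = 30/6 = 5; σ²_B = ((7−3)/6)² = 0.444
te_C = (7 + 4·13 + 25)/6 = 84/6 = 14; σ²_C = ((25−7)/6)² = 9.000
te_D = (1 + 4·2 + 9)/6 = 18/6 = 3; σ²_D = ((9−1)/6)² = 1.778
te_E = (2 + 4·5 + 8)/6 = 30/6 = 5; σ²_E = ((8−2)/6)² = 1.000

Forward pass:
ES_A = 0; EF_A = 7
ES_B = 0; EF_B = 5
ES_C = 5; EF_C = 5+14 = 19
ES_D = 7; EF_D = 7+3 = 10
ES_E = max(EF_C=19, EF_D=10) = 19; EF_E = 19+5 = 24
Expected project duration μ = 24 days. Critical path: B → C → E.

Variance along critical path = 0.444 + 9.000 + 1.000 = 10.444; σ = 3.232 days.
D = μ + z·σ = 24 + 0.842·3.232 = 26.7 days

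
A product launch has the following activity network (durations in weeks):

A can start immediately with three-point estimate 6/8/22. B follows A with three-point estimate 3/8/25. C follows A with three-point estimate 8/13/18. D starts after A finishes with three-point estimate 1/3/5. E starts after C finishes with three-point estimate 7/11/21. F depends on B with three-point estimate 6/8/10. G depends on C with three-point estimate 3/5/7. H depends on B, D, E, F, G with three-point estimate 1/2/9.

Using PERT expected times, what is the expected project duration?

38 weeks

te_A = (6 + 4·8 + 22)/6 = 60/6 = 10
te_B = (3 + 4·8 + 25)/6 = 60/6 = 10
te_C = (8 + 4·13 + 18)/6 = 78/6 = 13
te_D = (1 + 4·3 + 5)/6 = 18/6 = 3
te_E = (7 + 4·11 + 21)/6 = 72/6 = 12
te_F = (6 + 4·8 + 10)/6 = 48/6 = 8
te_G = (3 + 4·5 + 7)/6 = 30/6 = 5
te_H = (1 + 4·2 + 9)/6 = 18/6 = 3

Forward pass:
ES_A = 0; EF_A = 10
ES_B = 10; EF_B = 10+10 = 20
ES_C = 10; EF_C = 10+13 = 23
ES_D = 10; EF_D = 10+3 = 13
ES_E = 23; EF_E = 23+12 = 35
ES_F = 20; EF_F = 20+8 = 28
ES_G = 23; EF_G = 23+5 = 28
ES_H = max(EF_B=20, EF_D=13, EF_E=35, EF_F=28, EF_G=28) = 35; EF_H = 35+3 = 38
Expected project duration μ = 38 weeks. Critical path: A → C → E → H.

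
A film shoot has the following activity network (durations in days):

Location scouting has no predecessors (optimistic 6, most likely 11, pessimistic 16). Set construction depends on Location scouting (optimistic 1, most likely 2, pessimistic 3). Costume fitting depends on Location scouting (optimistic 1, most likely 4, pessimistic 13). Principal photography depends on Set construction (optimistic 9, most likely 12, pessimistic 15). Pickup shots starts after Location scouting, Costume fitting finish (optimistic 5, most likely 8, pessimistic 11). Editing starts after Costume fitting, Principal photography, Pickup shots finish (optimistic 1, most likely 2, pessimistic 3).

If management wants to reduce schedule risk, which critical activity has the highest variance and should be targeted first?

te_Location scouting = (6 + 4·11 + 16)/6 = 66/6 = 11; σ²_Location scouting = ((16−6)/6)² = 2.778
te_Set construction = (1 + 4·2 + 3)/6 = 12/6 = 2; σ²_Set construction = ((3−1)/6)² = 0.111
te_Costume fitting = (1 + 4·4 + 13)/6 = 30/6 = 5; σ²_Costume fitting = ((13−1)/6)² = 4.000
te_Principal photography = (9 + 4·12 + 15)/6 = 72/6 = 12; σ²_Principal photography = ((15−9)/6)² = 1.000
te_Pickup shots = (5 + 4·8 + 11)/6 = 48/6 = 8; σ²_Pickup shots = ((11−5)/6)² = 1.000
te_Editing = (1 + 4·2 + 3)/6 = 12/6 = 2; σ²_Editing = ((3−1)/6)² = 0.111

Forward pass:
ES_Location scouting = 0; EF_Location scouting = 11
ES_Set construction = 11; EF_Set construction = 11+2 = 13
ES_Costume fitting = 11; EF_Costume fitting = 11+5 = 16
ES_Principal photography = 13; EF_Principal photography = 13+12 = 25
ES_Pickup shots = max(EF_Location scouting=11, EF_Costume fitting=16) = 16; EF_Pickup shots = 16+8 = 24
ES_Editing = max(EF_Costume fitting=16, EF_Principal photography=25, EF_Pickup shots=24) = 25; EF_Editing = 25+2 = 27
Expected project duration μ = 27 days. Critical path: Location scouting → Set construction → Principal photography → Editing.

Variances on critical path: σ²_Location scouting=2.778, σ²_Set construction=0.111, σ²_Principal photography=1.000, σ²_Editing=0.111.
Largest is σ²_Location scouting = 2.778.

Location scouting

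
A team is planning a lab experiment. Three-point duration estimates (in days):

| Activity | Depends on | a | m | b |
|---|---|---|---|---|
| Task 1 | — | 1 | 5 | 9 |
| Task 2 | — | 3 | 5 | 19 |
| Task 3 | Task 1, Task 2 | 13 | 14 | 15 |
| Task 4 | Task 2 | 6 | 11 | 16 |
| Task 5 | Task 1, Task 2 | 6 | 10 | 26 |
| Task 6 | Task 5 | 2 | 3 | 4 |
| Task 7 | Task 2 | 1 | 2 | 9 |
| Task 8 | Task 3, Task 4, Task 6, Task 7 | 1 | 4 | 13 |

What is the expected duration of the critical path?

27 days

te_Task 1 = (1 + 4·5 + 9)/6 = 30/6 = 5
te_Task 2 = (3 + 4·5 + 19)/6 = 42/6 = 7
te_Task 3 = (13 + 4·14 + 15)/6 = 84/6 = 14
te_Task 4 = (6 + 4·11 + 16)/6 = 66/6 = 11
te_Task 5 = (6 + 4·10 + 26)/6 = 72/6 = 12
te_Task 6 = (2 + 4·3 + 4)/6 = 18/6 = 3
te_Task 7 = (1 + 4·2 + 9)/6 = 18/6 = 3
te_Task 8 = (1 + 4·4 + 13)/6 = 30/6 = 5

Forward pass:
ES_Task 1 = 0; EF_Task 1 = 5
ES_Task 2 = 0; EF_Task 2 = 7
ES_Task 3 = max(EF_Task 1=5, EF_Task 2=7) = 7; EF_Task 3 = 7+14 = 21
ES_Task 4 = 7; EF_Task 4 = 7+11 = 18
ES_Task 5 = max(EF_Task 1=5, EF_Task 2=7) = 7; EF_Task 5 = 7+12 = 19
ES_Task 6 = 19; EF_Task 6 = 19+3 = 22
ES_Task 7 = 7; EF_Task 7 = 7+3 = 10
ES_Task 8 = max(EF_Task 3=21, EF_Task 4=18, EF_Task 6=22, EF_Task 7=10) = 22; EF_Task 8 = 22+5 = 27
Expected project duration μ = 27 days. Critical path: Task 2 → Task 5 → Task 6 → Task 8.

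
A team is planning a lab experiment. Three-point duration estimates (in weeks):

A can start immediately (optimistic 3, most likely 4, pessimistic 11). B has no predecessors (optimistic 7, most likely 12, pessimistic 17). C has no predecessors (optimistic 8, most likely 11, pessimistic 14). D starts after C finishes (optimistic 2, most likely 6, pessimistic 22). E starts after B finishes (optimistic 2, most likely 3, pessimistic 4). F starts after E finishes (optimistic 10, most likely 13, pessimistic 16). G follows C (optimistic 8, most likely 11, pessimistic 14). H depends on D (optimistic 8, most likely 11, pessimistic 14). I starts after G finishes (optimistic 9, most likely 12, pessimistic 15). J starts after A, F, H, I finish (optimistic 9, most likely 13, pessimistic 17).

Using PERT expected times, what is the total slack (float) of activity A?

te_A = (3 + 4·4 + 11)/6 = 30/6 = 5
te_B = (7 + 4·12 + 17)/6 = 72/6 = 12
te_C = (8 + 4·11 + 14)/6 = 66/6 = 11
te_D = (2 + 4·6 + 22)/6 = 48/6 = 8
te_E = (2 + 4·3 + 4)/6 = 18/6 = 3
te_F = (10 + 4·13 + 16)/6 = 78/6 = 13
te_G = (8 + 4·11 + 14)/6 = 66/6 = 11
te_H = (8 + 4·11 + 14)/6 = 66/6 = 11
te_I = (9 + 4·12 + 15)/6 = 72/6 = 12
te_J = (9 + 4·13 + 17)/6 = 78/6 = 13

Forward pass:
ES_A = 0; EF_A = 5
ES_B = 0; EF_B = 12
ES_C = 0; EF_C = 11
ES_D = 11; EF_D = 11+8 = 19
ES_E = 12; EF_E = 12+3 = 15
ES_F = 15; EF_F = 15+13 = 28
ES_G = 11; EF_G = 11+11 = 22
ES_H = 19; EF_H = 19+11 = 30
ES_I = 22; EF_I = 22+12 = 34
ES_J = max(EF_A=5, EF_F=28, EF_H=30, EF_I=34) = 34; EF_J = 34+13 = 47
Expected project duration μ = 47 weeks. Critical path: C → G → I → J.

Backward pass:
LF_J = 47; LS_J = 47−13 = 34
LF_I = LS_J = 34; LS_I = 34−12 = 22
LF_H = LS_J = 34; LS_H = 34−11 = 23
LF_G = LS_I = 22; LS_G = 22−11 = 11
LF_F = LS_J = 34; LS_F = 34−13 = 21
LF_E = LS_F = 21; LS_E = 21−3 = 18
LF_D = LS_H = 23; LS_D = 23−8 = 15
LF_C = min(LS_D=15, LS_G=11) = 11; LS_C = 11−11 = 0
LF_B = LS_E = 18; LS_B = 18−12 = 6
LF_A = LS_J = 34; LS_A = 34−5 = 29
Slack_A = LS_A − ES_A = 29 − 0 = 29

29 weeks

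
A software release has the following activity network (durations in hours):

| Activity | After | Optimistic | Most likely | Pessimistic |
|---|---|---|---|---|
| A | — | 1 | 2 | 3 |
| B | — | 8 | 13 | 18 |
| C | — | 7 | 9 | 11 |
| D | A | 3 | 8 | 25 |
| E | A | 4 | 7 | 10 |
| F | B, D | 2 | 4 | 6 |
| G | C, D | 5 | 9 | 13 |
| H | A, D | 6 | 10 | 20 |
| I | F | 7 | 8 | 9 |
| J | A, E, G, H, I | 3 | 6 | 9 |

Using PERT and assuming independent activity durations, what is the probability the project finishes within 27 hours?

0.027

te_A = (1 + 4·2 + 3)/6 = 12/6 = 2; σ²_A = ((3−1)/6)² = 0.111
te_B = (8 + 4·13 + 18)/6 = 78/6 = 13; σ²_B = ((18−8)/6)² = 2.778
te_C = (7 + 4·9 + 11)/6 = 54/6 = 9; σ²_C = ((11−7)/6)² = 0.444
te_D = (3 + 4·8 + 25)/6 = 60/6 = 10; σ²_D = ((25−3)/6)² = 13.444
te_E = (4 + 4·7 + 10)/6 = 42/6 = 7; σ²_E = ((10−4)/6)² = 1.000
te_F = (2 + 4·4 + 6)/6 = 24/6 = 4; σ²_F = ((6−2)/6)² = 0.444
te_G = (5 + 4·9 + 13)/6 = 54/6 = 9; σ²_G = ((13−5)/6)² = 1.778
te_H = (6 + 4·10 + 20)/6 = 66/6 = 11; σ²_H = ((20−6)/6)² = 5.444
te_I = (7 + 4·8 + 9)/6 = 48/6 = 8; σ²_I = ((9−7)/6)² = 0.111
te_J = (3 + 4·6 + 9)/6 = 36/6 = 6; σ²_J = ((9−3)/6)² = 1.000

Forward pass:
ES_A = 0; EF_A = 2
ES_B = 0; EF_B = 13
ES_C = 0; EF_C = 9
ES_D = 2; EF_D = 2+10 = 12
ES_E = 2; EF_E = 2+7 = 9
ES_F = max(EF_B=13, EF_D=12) = 13; EF_F = 13+4 = 17
ES_G = max(EF_C=9, EF_D=12) = 12; EF_G = 12+9 = 21
ES_H = max(EF_A=2, EF_D=12) = 12; EF_H = 12+11 = 23
ES_I = 17; EF_I = 17+8 = 25
ES_J = max(EF_A=2, EF_E=9, EF_G=21, EF_H=23, EF_I=25) = 25; EF_J = 25+6 = 31
Expected project duration μ = 31 hours. Critical path: B → F → I → J.

Variance along critical path = 2.778 + 0.444 + 0.111 + 1.000 = 4.333; σ = √4.333 = 2.082 hours.
Z = (27 − 31) / 2.082 = -1.922
P(T ≤ 27) = Φ(-1.922) ≈ 0.027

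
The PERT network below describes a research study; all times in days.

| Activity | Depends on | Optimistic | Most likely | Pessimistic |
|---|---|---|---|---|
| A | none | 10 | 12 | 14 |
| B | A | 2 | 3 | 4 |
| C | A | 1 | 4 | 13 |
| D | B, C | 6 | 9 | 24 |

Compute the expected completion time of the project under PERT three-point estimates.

te_A = (10 + 4·12 + 14)/6 = 72/6 = 12
te_B = (2 + 4·3 + 4)/6 = 18/6 = 3
te_C = (1 + 4·4 + 13)/6 = 30/6 = 5
te_D = (6 + 4·9 + 24)/6 = 66/6 = 11

Forward pass:
ES_A = 0; EF_A = 12
ES_B = 12; EF_B = 12+3 = 15
ES_C = 12; EF_C = 12+5 = 17
ES_D = max(EF_B=15, EF_C=17) = 17; EF_D = 17+11 = 28
Expected project duration μ = 28 days. Critical path: A → C → D.

28 days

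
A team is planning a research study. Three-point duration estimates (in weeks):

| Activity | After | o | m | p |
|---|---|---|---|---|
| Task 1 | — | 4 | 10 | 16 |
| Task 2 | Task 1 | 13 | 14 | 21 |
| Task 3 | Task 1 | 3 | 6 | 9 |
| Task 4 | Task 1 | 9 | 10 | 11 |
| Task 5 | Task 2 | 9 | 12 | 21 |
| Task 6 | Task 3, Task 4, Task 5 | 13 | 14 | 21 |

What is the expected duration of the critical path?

53 weeks

te_Task 1 = (4 + 4·10 + 16)/6 = 60/6 = 10
te_Task 2 = (13 + 4·14 + 21)/6 = 90/6 = 15
te_Task 3 = (3 + 4·6 + 9)/6 = 36/6 = 6
te_Task 4 = (9 + 4·10 + 11)/6 = 60/6 = 10
te_Task 5 = (9 + 4·12 + 21)/6 = 78/6 = 13
te_Task 6 = (13 + 4·14 + 21)/6 = 90/6 = 15

Forward pass:
ES_Task 1 = 0; EF_Task 1 = 10
ES_Task 2 = 10; EF_Task 2 = 10+15 = 25
ES_Task 3 = 10; EF_Task 3 = 10+6 = 16
ES_Task 4 = 10; EF_Task 4 = 10+10 = 20
ES_Task 5 = 25; EF_Task 5 = 25+13 = 38
ES_Task 6 = max(EF_Task 3=16, EF_Task 4=20, EF_Task 5=38) = 38; EF_Task 6 = 38+15 = 53
Expected project duration μ = 53 weeks. Critical path: Task 1 → Task 2 → Task 5 → Task 6.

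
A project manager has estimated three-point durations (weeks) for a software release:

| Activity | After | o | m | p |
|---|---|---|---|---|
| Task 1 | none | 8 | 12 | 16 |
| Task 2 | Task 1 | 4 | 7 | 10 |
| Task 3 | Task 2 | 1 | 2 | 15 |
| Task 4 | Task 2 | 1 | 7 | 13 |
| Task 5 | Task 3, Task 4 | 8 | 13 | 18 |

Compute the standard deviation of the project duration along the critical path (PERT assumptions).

te_Task 1 = (8 + 4·12 + 16)/6 = 72/6 = 12; σ²_Task 1 = ((16−8)/6)² = 1.778
te_Task 2 = (4 + 4·7 + 10)/6 = 42/6 = 7; σ²_Task 2 = ((10−4)/6)² = 1.000
te_Task 3 = (1 + 4·2 + 15)/6 = 24/6 = 4; σ²_Task 3 = ((15−1)/6)² = 5.444
te_Task 4 = (1 + 4·7 + 13)/6 = 42/6 = 7; σ²_Task 4 = ((13−1)/6)² = 4.000
te_Task 5 = (8 + 4·13 + 18)/6 = 78/6 = 13; σ²_Task 5 = ((18−8)/6)² = 2.778

Forward pass:
ES_Task 1 = 0; EF_Task 1 = 12
ES_Task 2 = 12; EF_Task 2 = 12+7 = 19
ES_Task 3 = 19; EF_Task 3 = 19+4 = 23
ES_Task 4 = 19; EF_Task 4 = 19+7 = 26
ES_Task 5 = max(EF_Task 3=23, EF_Task 4=26) = 26; EF_Task 5 = 26+13 = 39
Expected project duration μ = 39 weeks. Critical path: Task 1 → Task 2 → Task 4 → Task 5.

Variance along critical path = 1.778 + 1.000 + 4.000 + 2.778 = 9.556
σ = √9.556 = 3.091 weeks

3.09 weeks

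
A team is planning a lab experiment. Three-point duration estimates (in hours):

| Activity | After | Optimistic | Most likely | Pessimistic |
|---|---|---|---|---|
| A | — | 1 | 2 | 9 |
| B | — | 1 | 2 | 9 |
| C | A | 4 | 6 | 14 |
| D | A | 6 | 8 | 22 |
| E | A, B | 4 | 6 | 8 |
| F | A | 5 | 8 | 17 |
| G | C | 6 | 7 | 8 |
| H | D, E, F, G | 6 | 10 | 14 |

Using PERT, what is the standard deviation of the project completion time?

te_A = (1 + 4·2 + 9)/6 = 18/6 = 3; σ²_A = ((9−1)/6)² = 1.778
te_B = (1 + 4·2 + 9)/6 = 18/6 = 3; σ²_B = ((9−1)/6)² = 1.778
te_C = (4 + 4·6 + 14)/6 = 42/6 = 7; σ²_C = ((14−4)/6)² = 2.778
te_D = (6 + 4·8 + 22)/6 = 60/6 = 10; σ²_D = ((22−6)/6)² = 7.111
te_E = (4 + 4·6 + 8)/6 = 36/6 = 6; σ²_E = ((8−4)/6)² = 0.444
te_F = (5 + 4·8 + 17)/6 = 54/6 = 9; σ²_F = ((17−5)/6)² = 4.000
te_G = (6 + 4·7 + 8)/6 = 42/6 = 7; σ²_G = ((8−6)/6)² = 0.111
te_H = (6 + 4·10 + 14)/6 = 60/6 = 10; σ²_H = ((14−6)/6)² = 1.778

Forward pass:
ES_A = 0; EF_A = 3
ES_B = 0; EF_B = 3
ES_C = 3; EF_C = 3+7 = 10
ES_D = 3; EF_D = 3+10 = 13
ES_E = max(EF_A=3, EF_B=3) = 3; EF_E = 3+6 = 9
ES_F = 3; EF_F = 3+9 = 12
ES_G = 10; EF_G = 10+7 = 17
ES_H = max(EF_D=13, EF_E=9, EF_F=12, EF_G=17) = 17; EF_H = 17+10 = 27
Expected project duration μ = 27 hours. Critical path: A → C → G → H.

Variance along critical path = 1.778 + 2.778 + 0.111 + 1.778 = 6.444
σ = √6.444 = 2.539 hours

2.54 hours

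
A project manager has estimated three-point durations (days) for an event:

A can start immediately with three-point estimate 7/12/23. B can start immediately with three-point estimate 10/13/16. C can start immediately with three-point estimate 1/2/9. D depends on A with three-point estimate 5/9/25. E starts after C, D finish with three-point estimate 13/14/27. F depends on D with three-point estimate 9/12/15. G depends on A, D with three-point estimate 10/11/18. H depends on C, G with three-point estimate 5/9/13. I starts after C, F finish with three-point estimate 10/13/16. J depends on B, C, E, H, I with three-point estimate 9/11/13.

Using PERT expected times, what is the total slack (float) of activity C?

te_A = (7 + 4·12 + 23)/6 = 78/6 = 13
te_B = (10 + 4·13 + 16)/6 = 78/6 = 13
te_C = (1 + 4·2 + 9)/6 = 18/6 = 3
te_D = (5 + 4·9 + 25)/6 = 66/6 = 11
te_E = (13 + 4·14 + 27)/6 = 96/6 = 16
te_F = (9 + 4·12 + 15)/6 = 72/6 = 12
te_G = (10 + 4·11 + 18)/6 = 72/6 = 12
te_H = (5 + 4·9 + 13)/6 = 54/6 = 9
te_I = (10 + 4·13 + 16)/6 = 78/6 = 13
te_J = (9 + 4·11 + 13)/6 = 66/6 = 11

Forward pass:
ES_A = 0; EF_A = 13
ES_B = 0; EF_B = 13
ES_C = 0; EF_C = 3
ES_D = 13; EF_D = 13+11 = 24
ES_E = max(EF_C=3, EF_D=24) = 24; EF_E = 24+16 = 40
ES_F = 24; EF_F = 24+12 = 36
ES_G = max(EF_A=13, EF_D=24) = 24; EF_G = 24+12 = 36
ES_H = max(EF_C=3, EF_G=36) = 36; EF_H = 36+9 = 45
ES_I = max(EF_C=3, EF_F=36) = 36; EF_I = 36+13 = 49
ES_J = max(EF_B=13, EF_C=3, EF_E=40, EF_H=45, EF_I=49) = 49; EF_J = 49+11 = 60
Expected project duration μ = 60 days. Critical path: A → D → F → I → J.

Backward pass:
LF_J = 60; LS_J = 60−11 = 49
LF_I = LS_J = 49; LS_I = 49−13 = 36
LF_H = LS_J = 49; LS_H = 49−9 = 40
LF_G = LS_H = 40; LS_G = 40−12 = 28
LF_F = LS_I = 36; LS_F = 36−12 = 24
LF_E = LS_J = 49; LS_E = 49−16 = 33
LF_D = min(LS_E=33, LS_F=24, LS_G=28) = 24; LS_D = 24−11 = 13
LF_C = min(LS_E=33, LS_H=40, LS_I=36, LS_J=49) = 33; LS_C = 33−3 = 30
LF_B = LS_J = 49; LS_B = 49−13 = 36
LF_A = min(LS_D=13, LS_G=28) = 13; LS_A = 13−13 = 0
Slack_C = LS_C − ES_C = 30 − 0 = 30

30 days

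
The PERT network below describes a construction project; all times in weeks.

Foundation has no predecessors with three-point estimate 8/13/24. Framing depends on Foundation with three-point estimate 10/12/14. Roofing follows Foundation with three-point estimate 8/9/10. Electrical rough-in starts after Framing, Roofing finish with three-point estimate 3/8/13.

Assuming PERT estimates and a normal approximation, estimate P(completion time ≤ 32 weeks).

te_Foundation = (8 + 4·13 + 24)/6 = 84/6 = 14; σ²_Foundation = ((24−8)/6)² = 7.111
te_Framing = (10 + 4·12 + 14)/6 = 72/6 = 12; σ²_Framing = ((14−10)/6)² = 0.444
te_Roofing = (8 + 4·9 + 10)/6 = 54/6 = 9; σ²_Roofing = ((10−8)/6)² = 0.111
te_Electrical rough-in = (3 + 4·8 + 13)/6 = 48/6 = 8; σ²_Electrical rough-in = ((13−3)/6)² = 2.778

Forward pass:
ES_Foundation = 0; EF_Foundation = 14
ES_Framing = 14; EF_Framing = 14+12 = 26
ES_Roofing = 14; EF_Roofing = 14+9 = 23
ES_Electrical rough-in = max(EF_Framing=26, EF_Roofing=23) = 26; EF_Electrical rough-in = 26+8 = 34
Expected project duration μ = 34 weeks. Critical path: Foundation → Framing → Electrical rough-in.

Variance along critical path = 7.111 + 0.444 + 2.778 = 10.333; σ = √10.333 = 3.215 weeks.
Z = (32 − 34) / 3.215 = -0.622
P(T ≤ 32) = Φ(-0.622) ≈ 0.267

0.267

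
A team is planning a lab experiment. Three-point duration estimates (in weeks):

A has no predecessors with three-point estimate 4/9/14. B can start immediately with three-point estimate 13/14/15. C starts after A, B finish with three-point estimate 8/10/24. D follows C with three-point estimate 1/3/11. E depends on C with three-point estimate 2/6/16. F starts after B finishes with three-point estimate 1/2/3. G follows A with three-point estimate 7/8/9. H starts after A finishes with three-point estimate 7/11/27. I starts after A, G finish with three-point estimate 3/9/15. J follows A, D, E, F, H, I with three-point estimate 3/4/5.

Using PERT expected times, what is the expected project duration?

te_A = (4 + 4·9 + 14)/6 = 54/6 = 9
te_B = (13 + 4·14 + 15)/6 = 84/6 = 14
te_C = (8 + 4·10 + 24)/6 = 72/6 = 12
te_D = (1 + 4·3 + 11)/6 = 24/6 = 4
te_E = (2 + 4·6 + 16)/6 = 42/6 = 7
te_F = (1 + 4·2 + 3)/6 = 12/6 = 2
te_G = (7 + 4·8 + 9)/6 = 48/6 = 8
te_H = (7 + 4·11 + 27)/6 = 78/6 = 13
te_I = (3 + 4·9 + 15)/6 = 54/6 = 9
te_J = (3 + 4·4 + 5)/6 = 24/6 = 4

Forward pass:
ES_A = 0; EF_A = 9
ES_B = 0; EF_B = 14
ES_C = max(EF_A=9, EF_B=14) = 14; EF_C = 14+12 = 26
ES_D = 26; EF_D = 26+4 = 30
ES_E = 26; EF_E = 26+7 = 33
ES_F = 14; EF_F = 14+2 = 16
ES_G = 9; EF_G = 9+8 = 17
ES_H = 9; EF_H = 9+13 = 22
ES_I = max(EF_A=9, EF_G=17) = 17; EF_I = 17+9 = 26
ES_J = max(EF_A=9, EF_D=30, EF_E=33, EF_F=16, EF_H=22, EF_I=26) = 33; EF_J = 33+4 = 37
Expected project duration μ = 37 weeks. Critical path: B → C → E → J.

37 weeks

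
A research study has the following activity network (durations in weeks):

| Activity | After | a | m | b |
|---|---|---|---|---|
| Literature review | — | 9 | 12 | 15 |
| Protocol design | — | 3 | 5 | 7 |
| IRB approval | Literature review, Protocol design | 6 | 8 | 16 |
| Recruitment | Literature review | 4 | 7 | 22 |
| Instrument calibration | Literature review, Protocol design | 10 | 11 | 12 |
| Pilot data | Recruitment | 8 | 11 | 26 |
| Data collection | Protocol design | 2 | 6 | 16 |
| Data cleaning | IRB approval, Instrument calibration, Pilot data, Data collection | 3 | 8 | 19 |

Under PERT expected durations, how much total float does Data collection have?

22 weeks

te_Literature review = (9 + 4·12 + 15)/6 = 72/6 = 12
te_Protocol design = (3 + 4·5 + 7)/6 = 30/6 = 5
te_IRB approval = (6 + 4·8 + 16)/6 = 54/6 = 9
te_Recruitment = (4 + 4·7 + 22)/6 = 54/6 = 9
te_Instrument calibration = (10 + 4·11 + 12)/6 = 66/6 = 11
te_Pilot data = (8 + 4·11 + 26)/6 = 78/6 = 13
te_Data collection = (2 + 4·6 + 16)/6 = 42/6 = 7
te_Data cleaning = (3 + 4·8 + 19)/6 = 54/6 = 9

Forward pass:
ES_Literature review = 0; EF_Literature review = 12
ES_Protocol design = 0; EF_Protocol design = 5
ES_IRB approval = max(EF_Literature review=12, EF_Protocol design=5) = 12; EF_IRB approval = 12+9 = 21
ES_Recruitment = 12; EF_Recruitment = 12+9 = 21
ES_Instrument calibration = max(EF_Literature review=12, EF_Protocol design=5) = 12; EF_Instrument calibration = 12+11 = 23
ES_Pilot data = 21; EF_Pilot data = 21+13 = 34
ES_Data collection = 5; EF_Data collection = 5+7 = 12
ES_Data cleaning = max(EF_IRB approval=21, EF_Instrument calibration=23, EF_Pilot data=34, EF_Data collection=12) = 34; EF_Data cleaning = 34+9 = 43
Expected project duration μ = 43 weeks. Critical path: Literature review → Recruitment → Pilot data → Data cleaning.

Backward pass:
LF_Data cleaning = 43; LS_Data cleaning = 43−9 = 34
LF_Data collection = LS_Data cleaning = 34; LS_Data collection = 34−7 = 27
LF_Pilot data = LS_Data cleaning = 34; LS_Pilot data = 34−13 = 21
LF_Instrument calibration = LS_Data cleaning = 34; LS_Instrument calibration = 34−11 = 23
LF_Recruitment = LS_Pilot data = 21; LS_Recruitment = 21−9 = 12
LF_IRB approval = LS_Data cleaning = 34; LS_IRB approval = 34−9 = 25
LF_Protocol design = min(LS_IRB approval=25, LS_Instrument calibration=23, LS_Data collection=27) = 23; LS_Protocol design = 23−5 = 18
LF_Literature review = min(LS_IRB approval=25, LS_Recruitment=12, LS_Instrument calibration=23) = 12; LS_Literature review = 12−12 = 0
Slack_Data collection = LS_Data collection − ES_Data collection = 27 − 5 = 22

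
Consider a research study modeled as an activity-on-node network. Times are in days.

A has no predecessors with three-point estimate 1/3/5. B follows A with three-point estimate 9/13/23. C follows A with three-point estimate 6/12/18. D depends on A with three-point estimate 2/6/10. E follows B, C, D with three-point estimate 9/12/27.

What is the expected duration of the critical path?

31 days

te_A = (1 + 4·3 + 5)/6 = 18/6 = 3
te_B = (9 + 4·13 + 23)/6 = 84/6 = 14
te_C = (6 + 4·12 + 18)/6 = 72/6 = 12
te_D = (2 + 4·6 + 10)/6 = 36/6 = 6
te_E = (9 + 4·12 + 27)/6 = 84/6 = 14

Forward pass:
ES_A = 0; EF_A = 3
ES_B = 3; EF_B = 3+14 = 17
ES_C = 3; EF_C = 3+12 = 15
ES_D = 3; EF_D = 3+6 = 9
ES_E = max(EF_B=17, EF_C=15, EF_D=9) = 17; EF_E = 17+14 = 31
Expected project duration μ = 31 days. Critical path: A → B → E.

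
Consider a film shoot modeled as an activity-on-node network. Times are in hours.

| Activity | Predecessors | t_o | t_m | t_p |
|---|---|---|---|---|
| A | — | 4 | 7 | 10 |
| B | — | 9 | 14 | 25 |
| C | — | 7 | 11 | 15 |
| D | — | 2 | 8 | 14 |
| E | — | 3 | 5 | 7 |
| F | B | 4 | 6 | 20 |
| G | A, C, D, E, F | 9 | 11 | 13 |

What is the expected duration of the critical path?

te_A = (4 + 4·7 + 10)/6 = 42/6 = 7
te_B = (9 + 4·14 + 25)/6 = 90/6 = 15
te_C = (7 + 4·11 + 15)/6 = 66/6 = 11
te_D = (2 + 4·8 + 14)/6 = 48/6 = 8
te_E = (3 + 4·5 + 7)/6 = 30/6 = 5
te_F = (4 + 4·6 + 20)/6 = 48/6 = 8
te_G = (9 + 4·11 + 13)/6 = 66/6 = 11

Forward pass:
ES_A = 0; EF_A = 7
ES_B = 0; EF_B = 15
ES_C = 0; EF_C = 11
ES_D = 0; EF_D = 8
ES_E = 0; EF_E = 5
ES_F = 15; EF_F = 15+8 = 23
ES_G = max(EF_A=7, EF_C=11, EF_D=8, EF_E=5, EF_F=23) = 23; EF_G = 23+11 = 34
Expected project duration μ = 34 hours. Critical path: B → F → G.

34 hours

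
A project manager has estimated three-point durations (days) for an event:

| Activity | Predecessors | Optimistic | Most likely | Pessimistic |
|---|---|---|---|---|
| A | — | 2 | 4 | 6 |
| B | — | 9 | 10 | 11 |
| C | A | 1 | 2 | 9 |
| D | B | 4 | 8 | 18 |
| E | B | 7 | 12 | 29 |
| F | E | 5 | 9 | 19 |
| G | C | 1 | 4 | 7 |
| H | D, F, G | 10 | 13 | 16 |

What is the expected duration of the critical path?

te_A = (2 + 4·4 + 6)/6 = 24/6 = 4
te_B = (9 + 4·10 + 11)/6 = 60/6 = 10
te_C = (1 + 4·2 + 9)/6 = 18/6 = 3
te_D = (4 + 4·8 + 18)/6 = 54/6 = 9
te_E = (7 + 4·12 + 29)/6 = 84/6 = 14
te_F = (5 + 4·9 + 19)/6 = 60/6 = 10
te_G = (1 + 4·4 + 7)/6 = 24/6 = 4
te_H = (10 + 4·13 + 16)/6 = 78/6 = 13

Forward pass:
ES_A = 0; EF_A = 4
ES_B = 0; EF_B = 10
ES_C = 4; EF_C = 4+3 = 7
ES_D = 10; EF_D = 10+9 = 19
ES_E = 10; EF_E = 10+14 = 24
ES_F = 24; EF_F = 24+10 = 34
ES_G = 7; EF_G = 7+4 = 11
ES_H = max(EF_D=19, EF_F=34, EF_G=11) = 34; EF_H = 34+13 = 47
Expected project duration μ = 47 days. Critical path: B → E → F → H.

47 days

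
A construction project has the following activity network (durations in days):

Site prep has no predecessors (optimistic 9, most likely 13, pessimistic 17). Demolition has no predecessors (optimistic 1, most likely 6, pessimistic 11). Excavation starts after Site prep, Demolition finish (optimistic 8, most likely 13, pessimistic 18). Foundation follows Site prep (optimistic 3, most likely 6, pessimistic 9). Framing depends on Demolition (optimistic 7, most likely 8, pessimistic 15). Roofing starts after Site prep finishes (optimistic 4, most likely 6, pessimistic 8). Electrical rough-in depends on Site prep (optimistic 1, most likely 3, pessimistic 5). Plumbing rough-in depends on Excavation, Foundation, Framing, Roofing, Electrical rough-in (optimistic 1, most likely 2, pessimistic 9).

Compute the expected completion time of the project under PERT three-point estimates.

te_Site prep = (9 + 4·13 + 17)/6 = 78/6 = 13
te_Demolition = (1 + 4·6 + 11)/6 = 36/6 = 6
te_Excavation = (8 + 4·13 + 18)/6 = 78/6 = 13
te_Foundation = (3 + 4·6 + 9)/6 = 36/6 = 6
te_Framing = (7 + 4·8 + 15)/6 = 54/6 = 9
te_Roofing = (4 + 4·6 + 8)/6 = 36/6 = 6
te_Electrical rough-in = (1 + 4·3 + 5)/6 = 18/6 = 3
te_Plumbing rough-in = (1 + 4·2 + 9)/6 = 18/6 = 3

Forward pass:
ES_Site prep = 0; EF_Site prep = 13
ES_Demolition = 0; EF_Demolition = 6
ES_Excavation = max(EF_Site prep=13, EF_Demolition=6) = 13; EF_Excavation = 13+13 = 26
ES_Foundation = 13; EF_Foundation = 13+6 = 19
ES_Framing = 6; EF_Framing = 6+9 = 15
ES_Roofing = 13; EF_Roofing = 13+6 = 19
ES_Electrical rough-in = 13; EF_Electrical rough-in = 13+3 = 16
ES_Plumbing rough-in = max(EF_Excavation=26, EF_Foundation=19, EF_Framing=15, EF_Roofing=19, EF_Electrical rough-in=16) = 26; EF_Plumbing rough-in = 26+3 = 29
Expected project duration μ = 29 days. Critical path: Site prep → Excavation → Plumbing rough-in.

29 days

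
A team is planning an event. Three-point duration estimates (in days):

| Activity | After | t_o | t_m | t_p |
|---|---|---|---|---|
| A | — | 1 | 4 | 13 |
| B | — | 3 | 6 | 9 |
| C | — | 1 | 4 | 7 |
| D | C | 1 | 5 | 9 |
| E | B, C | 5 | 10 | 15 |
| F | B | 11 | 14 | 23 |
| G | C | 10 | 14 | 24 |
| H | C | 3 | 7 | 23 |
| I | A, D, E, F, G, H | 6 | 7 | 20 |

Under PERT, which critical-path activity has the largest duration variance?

te_A = (1 + 4·4 + 13)/6 = 30/6 = 5; σ²_A = ((13−1)/6)² = 4.000
te_B = (3 + 4·6 + 9)/6 = 36/6 = 6; σ²_B = ((9−3)/6)² = 1.000
te_C = (1 + 4·4 + 7)/6 = 24/6 = 4; σ²_C = ((7−1)/6)² = 1.000
te_D = (1 + 4·5 + 9)/6 = 30/6 = 5; σ²_D = ((9−1)/6)² = 1.778
te_E = (5 + 4·10 + 15)/6 = 60/6 = 10; σ²_E = ((15−5)/6)² = 2.778
te_F = (11 + 4·14 + 23)/6 = 90/6 = 15; σ²_F = ((23−11)/6)² = 4.000
te_G = (10 + 4·14 + 24)/6 = 90/6 = 15; σ²_G = ((24−10)/6)² = 5.444
te_H = (3 + 4·7 + 23)/6 = 54/6 = 9; σ²_H = ((23−3)/6)² = 11.111
te_I = (6 + 4·7 + 20)/6 = 54/6 = 9; σ²_I = ((20−6)/6)² = 5.444

Forward pass:
ES_A = 0; EF_A = 5
ES_B = 0; EF_B = 6
ES_C = 0; EF_C = 4
ES_D = 4; EF_D = 4+5 = 9
ES_E = max(EF_B=6, EF_C=4) = 6; EF_E = 6+10 = 16
ES_F = 6; EF_F = 6+15 = 21
ES_G = 4; EF_G = 4+15 = 19
ES_H = 4; EF_H = 4+9 = 13
ES_I = max(EF_A=5, EF_D=9, EF_E=16, EF_F=21, EF_G=19, EF_H=13) = 21; EF_I = 21+9 = 30
Expected project duration μ = 30 days. Critical path: B → F → I.

Variances on critical path: σ²_B=1.000, σ²_F=4.000, σ²_I=5.444.
Largest is σ²_I = 5.444.

I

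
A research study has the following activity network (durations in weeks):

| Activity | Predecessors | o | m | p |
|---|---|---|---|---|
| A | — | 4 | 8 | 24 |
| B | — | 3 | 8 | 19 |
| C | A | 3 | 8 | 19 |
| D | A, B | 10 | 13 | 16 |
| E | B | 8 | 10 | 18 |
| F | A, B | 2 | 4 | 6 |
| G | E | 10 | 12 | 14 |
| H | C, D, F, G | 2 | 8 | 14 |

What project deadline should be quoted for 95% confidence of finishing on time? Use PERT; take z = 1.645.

46.2 weeks

te_A = (4 + 4·8 + 24)/6 = 60/6 = 10; σ²_A = ((24−4)/6)² = 11.111
te_B = (3 + 4·8 + 19)/6 = 54/6 = 9; σ²_B = ((19−3)/6)² = 7.111
te_C = (3 + 4·8 + 19)/6 = 54/6 = 9; σ²_C = ((19−3)/6)² = 7.111
te_D = (10 + 4·13 + 16)/6 = 78/6 = 13; σ²_D = ((16−10)/6)² = 1.000
te_E = (8 + 4·10 + 18)/6 = 66/6 = 11; σ²_E = ((18−8)/6)² = 2.778
te_F = (2 + 4·4 + 6)/6 = 24/6 = 4; σ²_F = ((6−2)/6)² = 0.444
te_G = (10 + 4·12 + 14)/6 = 72/6 = 12; σ²_G = ((14−10)/6)² = 0.444
te_H = (2 + 4·8 + 14)/6 = 48/6 = 8; σ²_H = ((14−2)/6)² = 4.000

Forward pass:
ES_A = 0; EF_A = 10
ES_B = 0; EF_B = 9
ES_C = 10; EF_C = 10+9 = 19
ES_D = max(EF_A=10, EF_B=9) = 10; EF_D = 10+13 = 23
ES_E = 9; EF_E = 9+11 = 20
ES_F = max(EF_A=10, EF_B=9) = 10; EF_F = 10+4 = 14
ES_G = 20; EF_G = 20+12 = 32
ES_H = max(EF_C=19, EF_D=23, EF_F=14, EF_G=32) = 32; EF_H = 32+8 = 40
Expected project duration μ = 40 weeks. Critical path: B → E → G → H.

Variance along critical path = 7.111 + 2.778 + 0.444 + 4.000 = 14.333; σ = 3.786 weeks.
D = μ + z·σ = 40 + 1.645·3.786 = 46.2 weeks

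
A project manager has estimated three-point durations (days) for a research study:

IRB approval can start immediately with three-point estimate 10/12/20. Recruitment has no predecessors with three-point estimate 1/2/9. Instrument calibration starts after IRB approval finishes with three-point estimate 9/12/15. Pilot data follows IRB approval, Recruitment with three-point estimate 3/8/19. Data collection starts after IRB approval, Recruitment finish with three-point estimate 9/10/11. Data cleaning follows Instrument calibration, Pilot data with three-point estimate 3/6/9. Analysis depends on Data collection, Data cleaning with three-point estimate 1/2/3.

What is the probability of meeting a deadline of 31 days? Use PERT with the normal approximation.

te_IRB approval = (10 + 4·12 + 20)/6 = 78/6 = 13; σ²_IRB approval = ((20−10)/6)² = 2.778
te_Recruitment = (1 + 4·2 + 9)/6 = 18/6 = 3; σ²_Recruitment = ((9−1)/6)² = 1.778
te_Instrument calibration = (9 + 4·12 + 15)/6 = 72/6 = 12; σ²_Instrument calibration = ((15−9)/6)² = 1.000
te_Pilot data = (3 + 4·8 + 19)/6 = 54/6 = 9; σ²_Pilot data = ((19−3)/6)² = 7.111
te_Data collection = (9 + 4·10 + 11)/6 = 60/6 = 10; σ²_Data collection = ((11−9)/6)² = 0.111
te_Data cleaning = (3 + 4·6 + 9)/6 = 36/6 = 6; σ²_Data cleaning = ((9−3)/6)² = 1.000
te_Analysis = (1 + 4·2 + 3)/6 = 12/6 = 2; σ²_Analysis = ((3−1)/6)² = 0.111

Forward pass:
ES_IRB approval = 0; EF_IRB approval = 13
ES_Recruitment = 0; EF_Recruitment = 3
ES_Instrument calibration = 13; EF_Instrument calibration = 13+12 = 25
ES_Pilot data = max(EF_IRB approval=13, EF_Recruitment=3) = 13; EF_Pilot data = 13+9 = 22
ES_Data collection = max(EF_IRB approval=13, EF_Recruitment=3) = 13; EF_Data collection = 13+10 = 23
ES_Data cleaning = max(EF_Instrument calibration=25, EF_Pilot data=22) = 25; EF_Data cleaning = 25+6 = 31
ES_Analysis = max(EF_Data collection=23, EF_Data cleaning=31) = 31; EF_Analysis = 31+2 = 33
Expected project duration μ = 33 days. Critical path: IRB approval → Instrument calibration → Data cleaning → Analysis.

Variance along critical path = 2.778 + 1.000 + 1.000 + 0.111 = 4.889; σ = √4.889 = 2.211 days.
Z = (31 − 33) / 2.211 = -0.905
P(T ≤ 31) = Φ(-0.905) ≈ 0.183

0.183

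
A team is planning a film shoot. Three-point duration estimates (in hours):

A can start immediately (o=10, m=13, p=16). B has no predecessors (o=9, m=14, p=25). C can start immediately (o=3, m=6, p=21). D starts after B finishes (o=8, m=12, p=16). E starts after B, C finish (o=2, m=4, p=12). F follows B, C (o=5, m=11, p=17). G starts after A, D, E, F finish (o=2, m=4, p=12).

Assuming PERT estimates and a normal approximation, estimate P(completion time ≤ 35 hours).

0.810

te_A = (10 + 4·13 + 16)/6 = 78/6 = 13; σ²_A = ((16−10)/6)² = 1.000
te_B = (9 + 4·14 + 25)/6 = 90/6 = 15; σ²_B = ((25−9)/6)² = 7.111
te_C = (3 + 4·6 + 21)/6 = 48/6 = 8; σ²_C = ((21−3)/6)² = 9.000
te_D = (8 + 4·12 + 16)/6 = 72/6 = 12; σ²_D = ((16−8)/6)² = 1.778
te_E = (2 + 4·4 + 12)/6 = 30/6 = 5; σ²_E = ((12−2)/6)² = 2.778
te_F = (5 + 4·11 + 17)/6 = 66/6 = 11; σ²_F = ((17−5)/6)² = 4.000
te_G = (2 + 4·4 + 12)/6 = 30/6 = 5; σ²_G = ((12−2)/6)² = 2.778

Forward pass:
ES_A = 0; EF_A = 13
ES_B = 0; EF_B = 15
ES_C = 0; EF_C = 8
ES_D = 15; EF_D = 15+12 = 27
ES_E = max(EF_B=15, EF_C=8) = 15; EF_E = 15+5 = 20
ES_F = max(EF_B=15, EF_C=8) = 15; EF_F = 15+11 = 26
ES_G = max(EF_A=13, EF_D=27, EF_E=20, EF_F=26) = 27; EF_G = 27+5 = 32
Expected project duration μ = 32 hours. Critical path: B → D → G.

Variance along critical path = 7.111 + 1.778 + 2.778 = 11.667; σ = √11.667 = 3.416 hours.
Z = (35 − 32) / 3.416 = 0.878
P(T ≤ 35) = Φ(0.878) ≈ 0.810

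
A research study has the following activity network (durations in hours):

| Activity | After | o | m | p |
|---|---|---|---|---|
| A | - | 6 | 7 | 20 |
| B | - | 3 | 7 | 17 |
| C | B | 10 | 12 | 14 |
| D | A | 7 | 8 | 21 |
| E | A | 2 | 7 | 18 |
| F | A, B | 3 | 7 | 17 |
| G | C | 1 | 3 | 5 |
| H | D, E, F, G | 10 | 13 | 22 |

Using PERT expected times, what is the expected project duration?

37 hours

te_A = (6 + 4·7 + 20)/6 = 54/6 = 9
te_B = (3 + 4·7 + 17)/6 = 48/6 = 8
te_C = (10 + 4·12 + 14)/6 = 72/6 = 12
te_D = (7 + 4·8 + 21)/6 = 60/6 = 10
te_E = (2 + 4·7 + 18)/6 = 48/6 = 8
te_F = (3 + 4·7 + 17)/6 = 48/6 = 8
te_G = (1 + 4·3 + 5)/6 = 18/6 = 3
te_H = (10 + 4·13 + 22)/6 = 84/6 = 14

Forward pass:
ES_A = 0; EF_A = 9
ES_B = 0; EF_B = 8
ES_C = 8; EF_C = 8+12 = 20
ES_D = 9; EF_D = 9+10 = 19
ES_E = 9; EF_E = 9+8 = 17
ES_F = max(EF_A=9, EF_B=8) = 9; EF_F = 9+8 = 17
ES_G = 20; EF_G = 20+3 = 23
ES_H = max(EF_D=19, EF_E=17, EF_F=17, EF_G=23) = 23; EF_H = 23+14 = 37
Expected project duration μ = 37 hours. Critical path: B → C → G → H.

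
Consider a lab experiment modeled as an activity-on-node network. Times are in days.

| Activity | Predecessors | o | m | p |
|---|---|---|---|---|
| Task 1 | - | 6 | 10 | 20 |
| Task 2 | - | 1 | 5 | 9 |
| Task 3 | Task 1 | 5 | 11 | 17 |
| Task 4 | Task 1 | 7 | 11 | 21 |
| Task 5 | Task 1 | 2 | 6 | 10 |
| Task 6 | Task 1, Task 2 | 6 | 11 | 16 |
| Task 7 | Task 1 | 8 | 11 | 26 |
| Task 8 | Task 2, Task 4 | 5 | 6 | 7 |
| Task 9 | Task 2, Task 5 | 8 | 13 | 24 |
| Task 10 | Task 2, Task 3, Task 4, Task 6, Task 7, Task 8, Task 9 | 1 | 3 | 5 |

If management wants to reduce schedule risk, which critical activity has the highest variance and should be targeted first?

Task 9

te_Task 1 = (6 + 4·10 + 20)/6 = 66/6 = 11; σ²_Task 1 = ((20−6)/6)² = 5.444
te_Task 2 = (1 + 4·5 + 9)/6 = 30/6 = 5; σ²_Task 2 = ((9−1)/6)² = 1.778
te_Task 3 = (5 + 4·11 + 17)/6 = 66/6 = 11; σ²_Task 3 = ((17−5)/6)² = 4.000
te_Task 4 = (7 + 4·11 + 21)/6 = 72/6 = 12; σ²_Task 4 = ((21−7)/6)² = 5.444
te_Task 5 = (2 + 4·6 + 10)/6 = 36/6 = 6; σ²_Task 5 = ((10−2)/6)² = 1.778
te_Task 6 = (6 + 4·11 + 16)/6 = 66/6 = 11; σ²_Task 6 = ((16−6)/6)² = 2.778
te_Task 7 = (8 + 4·11 + 26)/6 = 78/6 = 13; σ²_Task 7 = ((26−8)/6)² = 9.000
te_Task 8 = (5 + 4·6 + 7)/6 = 36/6 = 6; σ²_Task 8 = ((7−5)/6)² = 0.111
te_Task 9 = (8 + 4·13 + 24)/6 = 84/6 = 14; σ²_Task 9 = ((24−8)/6)² = 7.111
te_Task 10 = (1 + 4·3 + 5)/6 = 18/6 = 3; σ²_Task 10 = ((5−1)/6)² = 0.444

Forward pass:
ES_Task 1 = 0; EF_Task 1 = 11
ES_Task 2 = 0; EF_Task 2 = 5
ES_Task 3 = 11; EF_Task 3 = 11+11 = 22
ES_Task 4 = 11; EF_Task 4 = 11+12 = 23
ES_Task 5 = 11; EF_Task 5 = 11+6 = 17
ES_Task 6 = max(EF_Task 1=11, EF_Task 2=5) = 11; EF_Task 6 = 11+11 = 22
ES_Task 7 = 11; EF_Task 7 = 11+13 = 24
ES_Task 8 = max(EF_Task 2=5, EF_Task 4=23) = 23; EF_Task 8 = 23+6 = 29
ES_Task 9 = max(EF_Task 2=5, EF_Task 5=17) = 17; EF_Task 9 = 17+14 = 31
ES_Task 10 = max(EF_Task 2=5, EF_Task 3=22, EF_Task 4=23, EF_Task 6=22, EF_Task 7=24, EF_Task 8=29, EF_Task 9=31) = 31; EF_Task 10 = 31+3 = 34
Expected project duration μ = 34 days. Critical path: Task 1 → Task 5 → Task 9 → Task 10.

Variances on critical path: σ²_Task 1=5.444, σ²_Task 5=1.778, σ²_Task 9=7.111, σ²_Task 10=0.444.
Largest is σ²_Task 9 = 7.111.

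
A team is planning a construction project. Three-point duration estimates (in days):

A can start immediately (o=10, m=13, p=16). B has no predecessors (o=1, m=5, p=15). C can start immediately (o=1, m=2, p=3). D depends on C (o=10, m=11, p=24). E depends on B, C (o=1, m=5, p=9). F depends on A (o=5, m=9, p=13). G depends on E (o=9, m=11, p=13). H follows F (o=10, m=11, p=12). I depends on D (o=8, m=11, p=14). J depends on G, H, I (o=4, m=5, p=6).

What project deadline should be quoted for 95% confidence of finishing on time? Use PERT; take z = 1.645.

40.8 days

te_A = (10 + 4·13 + 16)/6 = 78/6 = 13; σ²_A = ((16−10)/6)² = 1.000
te_B = (1 + 4·5 + 15)/6 = 36/6 = 6; σ²_B = ((15−1)/6)² = 5.444
te_C = (1 + 4·2 + 3)/6 = 12/6 = 2; σ²_C = ((3−1)/6)² = 0.111
te_D = (10 + 4·11 + 24)/6 = 78/6 = 13; σ²_D = ((24−10)/6)² = 5.444
te_E = (1 + 4·5 + 9)/6 = 30/6 = 5; σ²_E = ((9−1)/6)² = 1.778
te_F = (5 + 4·9 + 13)/6 = 54/6 = 9; σ²_F = ((13−5)/6)² = 1.778
te_G = (9 + 4·11 + 13)/6 = 66/6 = 11; σ²_G = ((13−9)/6)² = 0.444
te_H = (10 + 4·11 + 12)/6 = 66/6 = 11; σ²_H = ((12−10)/6)² = 0.111
te_I = (8 + 4·11 + 14)/6 = 66/6 = 11; σ²_I = ((14−8)/6)² = 1.000
te_J = (4 + 4·5 + 6)/6 = 30/6 = 5; σ²_J = ((6−4)/6)² = 0.111

Forward pass:
ES_A = 0; EF_A = 13
ES_B = 0; EF_B = 6
ES_C = 0; EF_C = 2
ES_D = 2; EF_D = 2+13 = 15
ES_E = max(EF_B=6, EF_C=2) = 6; EF_E = 6+5 = 11
ES_F = 13; EF_F = 13+9 = 22
ES_G = 11; EF_G = 11+11 = 22
ES_H = 22; EF_H = 22+11 = 33
ES_I = 15; EF_I = 15+11 = 26
ES_J = max(EF_G=22, EF_H=33, EF_I=26) = 33; EF_J = 33+5 = 38
Expected project duration μ = 38 days. Critical path: A → F → H → J.

Variance along critical path = 1.000 + 1.778 + 0.111 + 0.111 = 3.000; σ = 1.732 days.
D = μ + z·σ = 38 + 1.645·1.732 = 40.8 days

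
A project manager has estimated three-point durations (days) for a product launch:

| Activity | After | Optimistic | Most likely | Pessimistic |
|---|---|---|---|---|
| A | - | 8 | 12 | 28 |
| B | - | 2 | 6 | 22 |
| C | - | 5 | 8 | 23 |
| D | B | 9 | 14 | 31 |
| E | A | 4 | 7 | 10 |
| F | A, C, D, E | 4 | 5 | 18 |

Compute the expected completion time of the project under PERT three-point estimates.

31 days

te_A = (8 + 4·12 + 28)/6 = 84/6 = 14
te_B = (2 + 4·6 + 22)/6 = 48/6 = 8
te_C = (5 + 4·8 + 23)/6 = 60/6 = 10
te_D = (9 + 4·14 + 31)/6 = 96/6 = 16
te_E = (4 + 4·7 + 10)/6 = 42/6 = 7
te_F = (4 + 4·5 + 18)/6 = 42/6 = 7

Forward pass:
ES_A = 0; EF_A = 14
ES_B = 0; EF_B = 8
ES_C = 0; EF_C = 10
ES_D = 8; EF_D = 8+16 = 24
ES_E = 14; EF_E = 14+7 = 21
ES_F = max(EF_A=14, EF_C=10, EF_D=24, EF_E=21) = 24; EF_F = 24+7 = 31
Expected project duration μ = 31 days. Critical path: B → D → F.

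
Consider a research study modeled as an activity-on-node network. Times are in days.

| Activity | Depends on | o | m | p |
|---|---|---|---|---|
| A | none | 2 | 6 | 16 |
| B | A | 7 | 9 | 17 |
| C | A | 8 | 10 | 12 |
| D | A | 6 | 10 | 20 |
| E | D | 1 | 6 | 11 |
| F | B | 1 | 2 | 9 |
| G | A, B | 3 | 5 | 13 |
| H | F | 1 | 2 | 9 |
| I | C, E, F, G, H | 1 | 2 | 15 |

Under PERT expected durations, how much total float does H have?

te_A = (2 + 4·6 + 16)/6 = 42/6 = 7
te_B = (7 + 4·9 + 17)/6 = 60/6 = 10
te_C = (8 + 4·10 + 12)/6 = 60/6 = 10
te_D = (6 + 4·10 + 20)/6 = 66/6 = 11
te_E = (1 + 4·6 + 11)/6 = 36/6 = 6
te_F = (1 + 4·2 + 9)/6 = 18/6 = 3
te_G = (3 + 4·5 + 13)/6 = 36/6 = 6
te_H = (1 + 4·2 + 9)/6 = 18/6 = 3
te_I = (1 + 4·2 + 15)/6 = 24/6 = 4

Forward pass:
ES_A = 0; EF_A = 7
ES_B = 7; EF_B = 7+10 = 17
ES_C = 7; EF_C = 7+10 = 17
ES_D = 7; EF_D = 7+11 = 18
ES_E = 18; EF_E = 18+6 = 24
ES_F = 17; EF_F = 17+3 = 20
ES_G = max(EF_A=7, EF_B=17) = 17; EF_G = 17+6 = 23
ES_H = 20; EF_H = 20+3 = 23
ES_I = max(EF_C=17, EF_E=24, EF_F=20, EF_G=23, EF_H=23) = 24; EF_I = 24+4 = 28
Expected project duration μ = 28 days. Critical path: A → D → E → I.

Backward pass:
LF_I = 28; LS_I = 28−4 = 24
LF_H = LS_I = 24; LS_H = 24−3 = 21
LF_G = LS_I = 24; LS_G = 24−6 = 18
LF_F = min(LS_H=21, LS_I=24) = 21; LS_F = 21−3 = 18
LF_E = LS_I = 24; LS_E = 24−6 = 18
LF_D = LS_E = 18; LS_D = 18−11 = 7
LF_C = LS_I = 24; LS_C = 24−10 = 14
LF_B = min(LS_F=18, LS_G=18) = 18; LS_B = 18−10 = 8
LF_A = min(LS_B=8, LS_C=14, LS_D=7, LS_G=18) = 7; LS_A = 7−7 = 0
Slack_H = LS_H − ES_H = 21 − 20 = 1

1 days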